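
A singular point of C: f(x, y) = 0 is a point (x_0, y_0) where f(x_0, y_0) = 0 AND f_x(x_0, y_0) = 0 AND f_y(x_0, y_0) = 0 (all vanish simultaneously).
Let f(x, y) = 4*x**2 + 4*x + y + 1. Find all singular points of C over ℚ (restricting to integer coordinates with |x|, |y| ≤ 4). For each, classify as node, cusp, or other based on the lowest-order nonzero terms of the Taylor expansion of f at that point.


No singular points in the scanned grid; C is smooth there.

Compute partial derivatives:
  f_x = 8*x + 4.
  f_y = 1.
f_y = 1 is a nonzero constant, so f_y never vanishes: no point (x, y) can satisfy f = f_x = f_y = 0. In particular no (x, y) ∈ {−4, ..., 4}² is singular; the curve is smooth.


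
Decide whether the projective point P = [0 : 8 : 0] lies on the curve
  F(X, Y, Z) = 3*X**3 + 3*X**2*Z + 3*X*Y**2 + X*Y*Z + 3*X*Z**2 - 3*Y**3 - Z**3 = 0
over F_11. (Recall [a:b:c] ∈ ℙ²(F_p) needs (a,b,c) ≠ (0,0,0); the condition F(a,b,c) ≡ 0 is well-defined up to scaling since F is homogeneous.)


F(0,8,0) ≡ 4 (mod 11); P is NOT on the curve.

Evaluate F(0, 8, 0) term-by-term (mod 11).
  3*X**3 ↦ 3·0·1·1 = 0
  3*X**2*Z ↦ 3·0·1·0 = 0
  3*X*Y**2 ↦ 3·0·64·1 = 0
  X*Y*Z ↦ 1·0·8·0 = 0
  3*X*Z**2 ↦ 3·0·1·0 = 0
  -3*Y**3 ↦ -3·1·512·1 = -1536
  -Z**3 ↦ -1·1·1·0 = 0
Sum: F(0, 8, 0) = (0) + (0) + (0) + (0) + (0) + (-1536) + (0) = -1536.
Reducing mod 11: -1536 ≡ 4 (mod 11).
Since F(a, b, c) ≡ 4 ≠ 0 (mod 11), P does NOT lie on the curve.


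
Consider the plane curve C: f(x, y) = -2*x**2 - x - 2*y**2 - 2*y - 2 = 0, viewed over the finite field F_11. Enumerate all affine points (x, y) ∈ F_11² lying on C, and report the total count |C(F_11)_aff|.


Affine F_11-points: {(8, 5)}; count = 1.

For each of the 121 pairs (x, y) ∈ F_11², evaluate f(x, y) mod 11. Record the zeros.
  x = 0: [0↦9, 1↦5, 2↦8, 3↦7, 4↦2, 5↦4, 6↦2, 7↦7, 8↦8, 9↦5, 10↦9]  zeros at y ∈ ∅
  x = 1: [0↦6, 1↦2, 2↦5, 3↦4, 4↦10, 5↦1, 6↦10, 7↦4, 8↦5, 9↦2, 10↦6]  zeros at y ∈ ∅
  x = 2: [0↦10, 1↦6, 2↦9, 3↦8, 4↦3, 5↦5, 6↦3, 7↦8, 8↦9, 9↦6, 10↦10]  zeros at y ∈ ∅
  x = 3: [0↦10, 1↦6, 2↦9, 3↦8, 4↦3, 5↦5, 6↦3, 7↦8, 8↦9, 9↦6, 10↦10]  zeros at y ∈ ∅
  x = 4: [0↦6, 1↦2, 2↦5, 3↦4, 4↦10, 5↦1, 6↦10, 7↦4, 8↦5, 9↦2, 10↦6]  zeros at y ∈ ∅
  x = 5: [0↦9, 1↦5, 2↦8, 3↦7, 4↦2, 5↦4, 6↦2, 7↦7, 8↦8, 9↦5, 10↦9]  zeros at y ∈ ∅
  x = 6: [0↦8, 1↦4, 2↦7, 3↦6, 4↦1, 5↦3, 6↦1, 7↦6, 8↦7, 9↦4, 10↦8]  zeros at y ∈ ∅
  x = 7: [0↦3, 1↦10, 2↦2, 3↦1, 4↦7, 5↦9, 6↦7, 7↦1, 8↦2, 9↦10, 10↦3]  zeros at y ∈ ∅
  x = 8: [0↦5, 1↦1, 2↦4, 3↦3, 4↦9, 5↦0, 6↦9, 7↦3, 8↦4, 9↦1, 10↦5]  zeros at y ∈ {5}
  x = 9: [0↦3, 1↦10, 2↦2, 3↦1, 4↦7, 5↦9, 6↦7, 7↦1, 8↦2, 9↦10, 10↦3]  zeros at y ∈ ∅
  x = 10: [0↦8, 1↦4, 2↦7, 3↦6, 4↦1, 5↦3, 6↦1, 7↦6, 8↦7, 9↦4, 10↦8]  zeros at y ∈ ∅
Collecting zeros: affine points = {(8, 5)}.
Total count |C(F_11)_aff| = 1.


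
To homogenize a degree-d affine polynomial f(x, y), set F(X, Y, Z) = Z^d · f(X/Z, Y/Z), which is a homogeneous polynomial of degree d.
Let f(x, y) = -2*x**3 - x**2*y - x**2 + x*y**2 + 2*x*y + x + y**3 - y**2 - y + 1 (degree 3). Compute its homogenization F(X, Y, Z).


F(X, Y, Z) = -2*X**3 - X**2*Y - X**2*Z + X*Y**2 + 2*X*Y*Z + X*Z**2 + Y**3 - Y**2*Z - Y*Z**2 + Z**3

deg(f) = 3.
Substitute x = X/Z, y = Y/Z into f, then multiply by Z^3.
  monomial -2·x^3·y^0 ↦ -2·X^3·Y^0·Z^0.
  monomial -1·x^2·y^1 ↦ -1·X^2·Y^1·Z^0.
  monomial -1·x^2·y^0 ↦ -1·X^2·Y^0·Z^1.
  monomial 1·x^1·y^2 ↦ 1·X^1·Y^2·Z^0.
  monomial 2·x^1·y^1 ↦ 2·X^1·Y^1·Z^1.
  monomial 1·x^1·y^0 ↦ 1·X^1·Y^0·Z^2.
  monomial 1·x^0·y^3 ↦ 1·X^0·Y^3·Z^0.
  monomial -1·x^0·y^2 ↦ -1·X^0·Y^2·Z^1.
  monomial -1·x^0·y^1 ↦ -1·X^0·Y^1·Z^2.
  monomial 1·x^0·y^0 ↦ 1·X^0·Y^0·Z^3.
Collecting: F(X, Y, Z) = -2*X**3 - X**2*Y - X**2*Z + X*Y**2 + 2*X*Y*Z + X*Z**2 + Y**3 - Y**2*Z - Y*Z**2 + Z**3.


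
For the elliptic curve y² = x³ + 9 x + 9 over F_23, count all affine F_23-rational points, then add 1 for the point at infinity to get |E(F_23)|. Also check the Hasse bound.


Affine points = {(0, 3), (0, 20), (2, 9), (2, 14), (5, 8), (5, 15), (6, 7), (6, 16), (7, 1), (7, 22), (8, 8), (8, 15), (10, 8), (10, 15), (11, 6), (11, 17), (13, 0), (14, 2), (14, 21), (15, 0), (18, 0), (19, 1), (19, 22), (20, 1), (20, 22), (21, 11), (21, 12)}; affine count = 27; |E(F_23)| = 28.

Discriminant check: Δ ∝ 4a³ + 27b² = 4·9³ + 27·9² = 4·729 + 27·81 ≡ 20 (mod 23). Nonzero ⇒ E is nonsingular.
For each x ∈ F_23, compute rhs = x³ + 9·x + 9 mod 23, then count y ∈ F_23 with y² ≡ rhs.
  x = 0: rhs = 9, matching y values: 3, 20 (2 points).
  x = 1: rhs = 19, matching y values: none (0 points).
  x = 2: rhs = 12, matching y values: 9, 14 (2 points).
  x = 3: rhs = 17, matching y values: none (0 points).
  x = 4: rhs = 17, matching y values: none (0 points).
  x = 5: rhs = 18, matching y values: 8, 15 (2 points).
  x = 6: rhs = 3, matching y values: 7, 16 (2 points).
  x = 7: rhs = 1, matching y values: 1, 22 (2 points).
  x = 8: rhs = 18, matching y values: 8, 15 (2 points).
  x = 9: rhs = 14, matching y values: none (0 points).
  x = 10: rhs = 18, matching y values: 8, 15 (2 points).
  x = 11: rhs = 13, matching y values: 6, 17 (2 points).
  x = 12: rhs = 5, matching y values: none (0 points).
  x = 13: rhs = 0, matching y values: 0 (1 points).
  x = 14: rhs = 4, matching y values: 2, 21 (2 points).
  x = 15: rhs = 0, matching y values: 0 (1 points).
  x = 16: rhs = 17, matching y values: none (0 points).
  x = 17: rhs = 15, matching y values: none (0 points).
  x = 18: rhs = 0, matching y values: 0 (1 points).
  x = 19: rhs = 1, matching y values: 1, 22 (2 points).
  x = 20: rhs = 1, matching y values: 1, 22 (2 points).
  x = 21: rhs = 6, matching y values: 11, 12 (2 points).
  x = 22: rhs = 22, matching y values: none (0 points).
Total affine count: 27.
Full point count |E(F_23)| = 27 + 1 = 28.
Hasse bound: |28 − (23+1)| = |4| = 4 ≤ 2√23 ≈ 9.5917 ✓.


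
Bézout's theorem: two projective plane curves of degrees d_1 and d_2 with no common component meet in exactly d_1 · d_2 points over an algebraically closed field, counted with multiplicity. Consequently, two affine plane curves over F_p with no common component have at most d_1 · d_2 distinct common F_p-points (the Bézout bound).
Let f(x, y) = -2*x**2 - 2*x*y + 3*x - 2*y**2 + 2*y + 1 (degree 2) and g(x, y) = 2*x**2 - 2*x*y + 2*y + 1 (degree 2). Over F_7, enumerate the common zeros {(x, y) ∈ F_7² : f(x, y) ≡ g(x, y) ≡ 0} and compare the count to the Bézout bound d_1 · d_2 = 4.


Common zeros: ∅; count = 0; Bézout bound = 4.

deg(f) = 2, deg(g) = 2, so Bézout bound = 4.
Scan x ∈ F_7. For each x, list the y ∈ F_7 with f(x, y) ≡ 0 and those with g(x, y) ≡ 0 (mod 7); the common zeros in that column are the intersection.
  x = 0: f ≡ 0 at y ∈ ∅; g ≡ 0 at y ∈ {3}; common: ∅.
  x = 1: f ≡ 0 at y ∈ {1, 6}; g ≡ 0 at y ∈ ∅; common: ∅.
  x = 2: f ≡ 0 at y ∈ ∅; g ≡ 0 at y ∈ {1}; common: ∅.
  x = 3: f ≡ 0 at y ∈ {1, 4}; g ≡ 0 at y ∈ {3}; common: ∅.
  x = 4: f ≡ 0 at y ∈ ∅; g ≡ 0 at y ∈ {2}; common: ∅.
  x = 5: f ≡ 0 at y ∈ {4, 6}; g ≡ 0 at y ∈ {2}; common: ∅.
  x = 6: f ≡ 0 at y ∈ ∅; g ≡ 0 at y ∈ {1}; common: ∅.
Collecting: common zeros = ∅, so the count is 0.
Comparison with the Bézout bound: 0 ≤ 4 = deg(f)·deg(g), as expected for curves with no common component (the affine F_7-count falls short of the bound because intersections may lie at infinity, over extension fields, or carry multiplicity).


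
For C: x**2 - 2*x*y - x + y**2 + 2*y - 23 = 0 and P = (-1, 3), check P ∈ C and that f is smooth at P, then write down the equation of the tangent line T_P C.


Tangent line at P: -9*x + 10*y - 39 = 0.

Step 1: f(-1, 3) = 0, so P lies on C.
Step 2: partial derivatives
  f_x(x, y) = 2*x - 2*y - 1, f_y(x, y) = -2*x + 2*y + 2.
  f_x(P) = -9, f_y(P) = 10 (gradient nonzero, so P is smooth).
Step 3: tangent line at P: -9·(x − -1) + 10·(y − 3) = 0.
Expanding: -9*x + 10*y - 39 = 0.


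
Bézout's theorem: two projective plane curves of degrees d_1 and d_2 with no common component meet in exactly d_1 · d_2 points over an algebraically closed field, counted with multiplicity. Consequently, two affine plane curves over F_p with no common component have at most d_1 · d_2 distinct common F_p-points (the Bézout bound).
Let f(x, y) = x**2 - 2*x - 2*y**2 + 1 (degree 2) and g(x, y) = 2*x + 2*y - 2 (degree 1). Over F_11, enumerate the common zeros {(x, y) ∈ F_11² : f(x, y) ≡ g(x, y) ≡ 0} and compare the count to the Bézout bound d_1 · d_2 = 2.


Common zeros: {(1, 0)}; count = 1; Bézout bound = 2.

deg(f) = 2, deg(g) = 1, so Bézout bound = 2.
Scan x ∈ F_11. For each x, list the y ∈ F_11 with f(x, y) ≡ 0 and those with g(x, y) ≡ 0 (mod 11); the common zeros in that column are the intersection.
  x = 0: f ≡ 0 at y ∈ ∅; g ≡ 0 at y ∈ {1}; common: ∅.
  x = 1: f ≡ 0 at y ∈ {0}; g ≡ 0 at y ∈ {0}; common: {0}.
  x = 2: f ≡ 0 at y ∈ ∅; g ≡ 0 at y ∈ {10}; common: ∅.
  x = 3: f ≡ 0 at y ∈ ∅; g ≡ 0 at y ∈ {9}; common: ∅.
  x = 4: f ≡ 0 at y ∈ ∅; g ≡ 0 at y ∈ {8}; common: ∅.
  x = 5: f ≡ 0 at y ∈ ∅; g ≡ 0 at y ∈ {7}; common: ∅.
  x = 6: f ≡ 0 at y ∈ ∅; g ≡ 0 at y ∈ {6}; common: ∅.
  x = 7: f ≡ 0 at y ∈ ∅; g ≡ 0 at y ∈ {5}; common: ∅.
  x = 8: f ≡ 0 at y ∈ ∅; g ≡ 0 at y ∈ {4}; common: ∅.
  x = 9: f ≡ 0 at y ∈ ∅; g ≡ 0 at y ∈ {3}; common: ∅.
  x = 10: f ≡ 0 at y ∈ ∅; g ≡ 0 at y ∈ {2}; common: ∅.
Collecting: common zeros = {(1, 0)}, so the count is 1.
Comparison with the Bézout bound: 1 ≤ 2 = deg(f)·deg(g), as expected for curves with no common component (the affine F_11-count falls short of the bound because intersections may lie at infinity, over extension fields, or carry multiplicity).


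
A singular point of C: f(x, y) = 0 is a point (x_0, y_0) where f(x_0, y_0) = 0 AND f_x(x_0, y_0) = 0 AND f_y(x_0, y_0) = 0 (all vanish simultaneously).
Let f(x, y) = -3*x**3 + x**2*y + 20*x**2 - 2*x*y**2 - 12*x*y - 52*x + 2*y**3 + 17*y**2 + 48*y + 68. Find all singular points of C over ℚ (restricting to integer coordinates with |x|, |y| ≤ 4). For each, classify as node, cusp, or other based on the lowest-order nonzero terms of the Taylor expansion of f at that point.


Singular points: {(2, -2)}; classification: cusp.

Compute partial derivatives:
  f_x = -9*x**2 + 2*x*y + 40*x - 2*y**2 - 12*y - 52.
  f_y = x**2 - 4*x*y - 12*x + 6*y**2 + 34*y + 48.
Scan x_0 ∈ {−4, ..., 4}. For each x_0, f_y(x_0, y) is a polynomial in y; find its integer roots y ∈ {−4, ..., 4}, then test f_x and f at those candidates.
  x = -4: f_y(-4, y) = 6*y**2 + 50*y + 112; no integer root y with |y| ≤ 4.
  x = -3: f_y(-3, y) = 6*y**2 + 46*y + 93; no integer root y with |y| ≤ 4.
  x = -2: f_y(-2, y) = 6*y**2 + 42*y + 76; no integer root y with |y| ≤ 4.
  x = -1: f_y(-1, y) = 6*y**2 + 38*y + 61; no integer root y with |y| ≤ 4.
  x = 0: f_y(0, y) = 6*y**2 + 34*y + 48; vanishes at y ∈ {-3}. (0, -3): f_x = -34 ≠ 0.
  x = 1: f_y(1, y) = 6*y**2 + 30*y + 37; no integer root y with |y| ≤ 4.
  x = 2: f_y(2, y) = 6*y**2 + 26*y + 28; vanishes at y ∈ {-2}. (2, -2): f_x = 0, f = 0 — SINGULAR.
  x = 3: f_y(3, y) = 6*y**2 + 22*y + 21; no integer root y with |y| ≤ 4.
  x = 4: f_y(4, y) = 6*y**2 + 18*y + 16; no integer root y with |y| ≤ 4.
Only singular point on the grid: (2, -2).
Classify: substitute x = 2 + u, y = -2 + v and expand: f = -3*u**3 + u**2*v - 2*u*v**2 + 2*v**3 + v**2.
No constant or linear terms (consistent with a singular point). Quadratic part: v**2. Cubic part: -3*u**3 + u**2*v - 2*u*v**2 + 2*v**3.
The quadratic part v**2 is a perfect square, so there is a single (double) tangent line v = 0, i.e. y = -2. Restricting the cubic part to that line (v = 0) leaves -3*u**3 ≠ 0, so f is not divisible by v and the branch is v² ≈ 3*u**3 to lowest order — this is a cusp.
Classification: cusp.


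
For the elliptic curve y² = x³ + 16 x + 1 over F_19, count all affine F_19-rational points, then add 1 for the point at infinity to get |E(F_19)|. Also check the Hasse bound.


Affine points = {(0, 1), (0, 18), (3, 0), (5, 4), (5, 15), (6, 3), (6, 16), (7, 0), (9, 0), (11, 8), (11, 11), (14, 9), (14, 10), (15, 5), (15, 14)}; affine count = 15; |E(F_19)| = 16.

Discriminant check: Δ ∝ 4a³ + 27b² = 4·16³ + 27·1² = 4·4096 + 27·1 ≡ 14 (mod 19). Nonzero ⇒ E is nonsingular.
For each x ∈ F_19, compute rhs = x³ + 16·x + 1 mod 19, then count y ∈ F_19 with y² ≡ rhs.
  x = 0: rhs = 1, matching y values: 1, 18 (2 points).
  x = 1: rhs = 18, matching y values: none (0 points).
  x = 2: rhs = 3, matching y values: none (0 points).
  x = 3: rhs = 0, matching y values: 0 (1 points).
  x = 4: rhs = 15, matching y values: none (0 points).
  x = 5: rhs = 16, matching y values: 4, 15 (2 points).
  x = 6: rhs = 9, matching y values: 3, 16 (2 points).
  x = 7: rhs = 0, matching y values: 0 (1 points).
  x = 8: rhs = 14, matching y values: none (0 points).
  x = 9: rhs = 0, matching y values: 0 (1 points).
  x = 10: rhs = 2, matching y values: none (0 points).
  x = 11: rhs = 7, matching y values: 8, 11 (2 points).
  x = 12: rhs = 2, matching y values: none (0 points).
  x = 13: rhs = 12, matching y values: none (0 points).
  x = 14: rhs = 5, matching y values: 9, 10 (2 points).
  x = 15: rhs = 6, matching y values: 5, 14 (2 points).
  x = 16: rhs = 2, matching y values: none (0 points).
  x = 17: rhs = 18, matching y values: none (0 points).
  x = 18: rhs = 3, matching y values: none (0 points).
Total affine count: 15.
Full point count |E(F_19)| = 15 + 1 = 16.
Hasse bound: |16 − (19+1)| = |-4| = 4 ≤ 2√19 ≈ 8.7178 ✓.


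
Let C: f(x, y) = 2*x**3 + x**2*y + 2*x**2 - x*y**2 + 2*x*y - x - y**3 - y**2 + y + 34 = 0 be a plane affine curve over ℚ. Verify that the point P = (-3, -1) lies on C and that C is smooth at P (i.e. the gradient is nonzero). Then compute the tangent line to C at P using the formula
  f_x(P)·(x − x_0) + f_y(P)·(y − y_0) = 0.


Tangent line at P: 44*x - 3*y + 129 = 0.

Step 1: f(-3, -1) = 0, so P lies on C.
Step 2: partial derivatives
  f_x(x, y) = 6*x**2 + 2*x*y + 4*x - y**2 + 2*y - 1, f_y(x, y) = x**2 - 2*x*y + 2*x - 3*y**2 - 2*y + 1.
  f_x(P) = 44, f_y(P) = -3 (gradient nonzero, so P is smooth).
Step 3: tangent line at P: 44·(x − -3) + -3·(y − -1) = 0.
Expanding: 44*x - 3*y + 129 = 0.


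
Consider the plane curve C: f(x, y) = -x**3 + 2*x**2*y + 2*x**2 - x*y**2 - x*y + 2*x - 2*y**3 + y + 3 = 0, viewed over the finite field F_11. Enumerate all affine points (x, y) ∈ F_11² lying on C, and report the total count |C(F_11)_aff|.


Affine F_11-points: {(0, 2), (0, 4), (0, 5), (1, 7), (2, 3), (2, 8), (2, 10), (3, 0), (3, 1), (3, 3), (5, 7), (6, 8), (7, 2), (10, 2), (10, 7), (10, 8)}; count = 16.

For each of the 121 pairs (x, y) ∈ F_11², evaluate f(x, y) mod 11. Record the zeros.
  x = 0: [0↦3, 1↦2, 2↦0, 3↦7, 4↦0, 5↦0, 6↦6, 7↦6, 8↦10, 9↦6, 10↦4]  zeros at y ∈ {2, 4, 5}
  x = 1: [0↦6, 1↦5, 2↦1, 3↦4, 4↦2, 5↦5, 6↦1, 7↦0, 8↦1, 9↦3, 10↦5]  zeros at y ∈ {7}
  x = 2: [0↦7, 1↦10, 2↦8, 3↦0, 4↦7, 5↦6, 6↦7, 7↦9, 8↦0, 9↦1, 10↦0]  zeros at y ∈ {3, 8, 10}
  x = 3: [0↦0, 1↦0, 2↦4, 3↦0, 4↦9, 5↦8, 6↦7, 7↦5, 8↦1, 9↦5, 10↦5]  zeros at y ∈ {0, 1, 3}
  x = 4: [0↦1, 1↦2, 2↦5, 3↦9, 4↦2, 5↦5, 6↦6, 7↦4, 8↦9, 9↦9, 10↦3]  zeros at y ∈ ∅
  x = 5: [0↦4, 1↦10, 2↦5, 3↦10, 4↦2, 5↦2, 6↦9, 7↦0, 8↦7, 9↦7, 10↦10]  zeros at y ∈ {7}
  x = 6: [0↦3, 1↦7, 2↦9, 3↦8, 4↦3, 5↦4, 6↦10, 7↦9, 8↦0, 9↦4, 10↦9]  zeros at y ∈ {8}
  x = 7: [0↦3, 1↦9, 2↦0, 3↦8, 4↦10, 5↦5, 6↦3, 7↦3, 8↦4, 9↦5, 10↦5]  zeros at y ∈ {2}
  x = 8: [0↦9, 1↦10, 2↦5, 3↦4, 4↦6, 5↦10, 6↦4, 7↦9, 8↦2, 9↦4, 10↦3]  zeros at y ∈ ∅
  x = 9: [0↦4, 1↦4, 2↦7, 3↦1, 4↦7, 5↦2, 6↦7, 7↦10, 8↦10, 9↦6, 10↦8]  zeros at y ∈ ∅
  x = 10: [0↦4, 1↦7, 2↦0, 3↦4, 4↦7, 5↦8, 6↦6, 7↦0, 8↦0, 9↦5, 10↦3]  zeros at y ∈ {2, 7, 8}
Collecting zeros: affine points = {(0, 2), (0, 4), (0, 5), (1, 7), (2, 3), (2, 8), (2, 10), (3, 0), (3, 1), (3, 3), (5, 7), (6, 8), (7, 2), (10, 2), (10, 7), (10, 8)}.
Total count |C(F_11)_aff| = 16.


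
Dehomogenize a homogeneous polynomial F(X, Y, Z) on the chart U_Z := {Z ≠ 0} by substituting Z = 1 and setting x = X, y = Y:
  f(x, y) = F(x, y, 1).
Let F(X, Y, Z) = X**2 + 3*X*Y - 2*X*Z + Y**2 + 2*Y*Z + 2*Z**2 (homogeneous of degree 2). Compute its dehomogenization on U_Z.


f(x, y) = x**2 + 3*x*y - 2*x + y**2 + 2*y + 2

On U_Z we set Z = 1. Each monomial c·X^i·Y^j·Z^k in F becomes c·x^i·y^j·1^k = c·x^i·y^j.
Substituting Z = 1: F(X, Y, 1) = x**2 + 3*x*y - 2*x + y**2 + 2*y + 2.
Note: deg(f) ≤ deg(F) = 2; strict inequality happens when F is divisible by Z (lost terms).


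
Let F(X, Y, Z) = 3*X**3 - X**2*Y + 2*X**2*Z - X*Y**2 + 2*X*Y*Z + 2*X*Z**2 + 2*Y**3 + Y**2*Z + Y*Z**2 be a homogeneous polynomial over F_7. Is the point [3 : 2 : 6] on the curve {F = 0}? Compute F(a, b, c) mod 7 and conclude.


F(3,2,6) ≡ 6 (mod 7); P is NOT on the curve.

Evaluate F(3, 2, 6) term-by-term (mod 7).
  3*X**3 ↦ 3·27·1·1 = 81
  -X**2*Y ↦ -1·9·2·1 = -18
  2*X**2*Z ↦ 2·9·1·6 = 108
  -X*Y**2 ↦ -1·3·4·1 = -12
  2*X*Y*Z ↦ 2·3·2·6 = 72
  2*X*Z**2 ↦ 2·3·1·36 = 216
  2*Y**3 ↦ 2·1·8·1 = 16
  Y**2*Z ↦ 1·1·4·6 = 24
  Y*Z**2 ↦ 1·1·2·36 = 72
Sum: F(3, 2, 6) = (81) + (-18) + (108) + (-12) + (72) + (216) + (16) + (24) + (72) = 559.
Reducing mod 7: 559 ≡ 6 (mod 7).
Since F(a, b, c) ≡ 6 ≠ 0 (mod 7), P does NOT lie on the curve.


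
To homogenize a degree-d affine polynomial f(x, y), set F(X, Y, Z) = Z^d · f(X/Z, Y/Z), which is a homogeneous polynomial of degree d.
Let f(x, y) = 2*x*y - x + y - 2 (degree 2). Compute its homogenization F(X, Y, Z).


F(X, Y, Z) = 2*X*Y - X*Z + Y*Z - 2*Z**2

deg(f) = 2.
Substitute x = X/Z, y = Y/Z into f, then multiply by Z^2.
  monomial 2·x^1·y^1 ↦ 2·X^1·Y^1·Z^0.
  monomial -1·x^1·y^0 ↦ -1·X^1·Y^0·Z^1.
  monomial 1·x^0·y^1 ↦ 1·X^0·Y^1·Z^1.
  monomial -2·x^0·y^0 ↦ -2·X^0·Y^0·Z^2.
Collecting: F(X, Y, Z) = 2*X*Y - X*Z + Y*Z - 2*Z**2.


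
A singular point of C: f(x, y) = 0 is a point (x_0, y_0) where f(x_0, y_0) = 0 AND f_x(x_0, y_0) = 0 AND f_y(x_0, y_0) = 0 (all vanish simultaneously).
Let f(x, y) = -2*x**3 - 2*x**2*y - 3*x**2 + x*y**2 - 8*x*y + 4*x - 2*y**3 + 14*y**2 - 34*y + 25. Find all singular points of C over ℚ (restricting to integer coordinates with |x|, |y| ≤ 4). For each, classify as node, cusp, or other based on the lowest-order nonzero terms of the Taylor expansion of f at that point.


Singular points: {(-1, 2)}; classification: node.

Compute partial derivatives:
  f_x = -6*x**2 - 4*x*y - 6*x + y**2 - 8*y + 4.
  f_y = -2*x**2 + 2*x*y - 8*x - 6*y**2 + 28*y - 34.
Scan x_0 ∈ {−4, ..., 4}. For each x_0, f_y(x_0, y) is a polynomial in y; find its integer roots y ∈ {−4, ..., 4}, then test f_x and f at those candidates.
  x = -4: f_y(-4, y) = -6*y**2 + 20*y - 34; no integer root y with |y| ≤ 4.
  x = -3: f_y(-3, y) = -6*y**2 + 22*y - 28; no integer root y with |y| ≤ 4.
  x = -2: f_y(-2, y) = -6*y**2 + 24*y - 26; no integer root y with |y| ≤ 4.
  x = -1: f_y(-1, y) = -6*y**2 + 26*y - 28; vanishes at y ∈ {2}. (-1, 2): f_x = 0, f = 0 — SINGULAR.
  x = 0: f_y(0, y) = -6*y**2 + 28*y - 34; no integer root y with |y| ≤ 4.
  x = 1: f_y(1, y) = -6*y**2 + 30*y - 44; no integer root y with |y| ≤ 4.
  x = 2: f_y(2, y) = -6*y**2 + 32*y - 58; no integer root y with |y| ≤ 4.
  x = 3: f_y(3, y) = -6*y**2 + 34*y - 76; no integer root y with |y| ≤ 4.
  x = 4: f_y(4, y) = -6*y**2 + 36*y - 98; no integer root y with |y| ≤ 4.
Only singular point on the grid: (-1, 2).
Classify: substitute x = -1 + u, y = 2 + v and expand: f = -2*u**3 - 2*u**2*v - u**2 + u*v**2 - 2*v**3 + v**2.
No constant or linear terms (consistent with a singular point). Quadratic part: -u**2 + v**2. Cubic part: -2*u**3 - 2*u**2*v + u*v**2 - 2*v**3.
The quadratic part v**2 - u**2 = (v − u)(v + u) splits into two distinct linear factors, so there are two distinct tangent lines y − 2 = ±(x − -1) — this is a node (ordinary double point).
Classification: node.


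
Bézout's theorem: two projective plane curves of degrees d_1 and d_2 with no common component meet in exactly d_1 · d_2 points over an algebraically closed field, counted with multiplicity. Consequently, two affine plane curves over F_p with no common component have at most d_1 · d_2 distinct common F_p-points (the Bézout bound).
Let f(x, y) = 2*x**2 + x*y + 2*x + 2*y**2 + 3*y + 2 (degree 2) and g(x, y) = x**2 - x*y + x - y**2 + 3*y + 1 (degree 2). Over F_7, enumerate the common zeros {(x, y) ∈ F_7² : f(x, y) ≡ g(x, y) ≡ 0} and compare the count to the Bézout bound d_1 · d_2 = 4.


Common zeros: {(2, 0), (2, 1), (4, 0), (5, 4)}; count = 4; Bézout bound = 4.

deg(f) = 2, deg(g) = 2, so Bézout bound = 4.
Scan x ∈ F_7. For each x, list the y ∈ F_7 with f(x, y) ≡ 0 and those with g(x, y) ≡ 0 (mod 7); the common zeros in that column are the intersection.
  x = 0: f ≡ 0 at y ∈ {1}; g ≡ 0 at y ∈ ∅; common: ∅.
  x = 1: f ≡ 0 at y ∈ ∅; g ≡ 0 at y ∈ {3, 6}; common: ∅.
  x = 2: f ≡ 0 at y ∈ {0, 1}; g ≡ 0 at y ∈ {0, 1}; common: {0, 1}.
  x = 3: f ≡ 0 at y ∈ ∅; g ≡ 0 at y ∈ ∅; common: ∅.
  x = 4: f ≡ 0 at y ∈ {0}; g ≡ 0 at y ∈ {0, 6}; common: {0}.
  x = 5: f ≡ 0 at y ∈ {4, 6}; g ≡ 0 at y ∈ {1, 4}; common: {4}.
  x = 6: f ≡ 0 at y ∈ {2, 4}; g ≡ 0 at y ∈ ∅; common: ∅.
Collecting: common zeros = {(2, 0), (2, 1), (4, 0), (5, 4)}, so the count is 4.
Comparison with the Bézout bound: 4 ≤ 4 = deg(f)·deg(g), as expected for curves with no common component (the bound is attained).


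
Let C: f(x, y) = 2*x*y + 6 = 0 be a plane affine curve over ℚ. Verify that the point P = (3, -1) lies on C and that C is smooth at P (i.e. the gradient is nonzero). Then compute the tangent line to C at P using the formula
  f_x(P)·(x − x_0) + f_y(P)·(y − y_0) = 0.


Tangent line at P: -2*x + 6*y + 12 = 0.

Step 1: f(3, -1) = 0, so P lies on C.
Step 2: partial derivatives
  f_x(x, y) = 2*y, f_y(x, y) = 2*x.
  f_x(P) = -2, f_y(P) = 6 (gradient nonzero, so P is smooth).
Step 3: tangent line at P: -2·(x − 3) + 6·(y − -1) = 0.
Expanding: -2*x + 6*y + 12 = 0.


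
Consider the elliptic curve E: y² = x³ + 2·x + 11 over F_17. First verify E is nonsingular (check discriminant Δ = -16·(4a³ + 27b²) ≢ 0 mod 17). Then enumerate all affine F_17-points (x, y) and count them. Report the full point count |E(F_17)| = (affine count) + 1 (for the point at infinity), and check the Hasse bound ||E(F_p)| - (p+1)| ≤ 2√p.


Affine points = {(4, 7), (4, 10), (6, 1), (6, 16), (11, 2), (11, 15), (15, 4), (15, 13), (16, 5), (16, 12)}; affine count = 10; |E(F_17)| = 11.

Discriminant check: Δ ∝ 4a³ + 27b² = 4·2³ + 27·11² = 4·8 + 27·121 ≡ 1 (mod 17). Nonzero ⇒ E is nonsingular.
For each x ∈ F_17, compute rhs = x³ + 2·x + 11 mod 17, then count y ∈ F_17 with y² ≡ rhs.
  x = 0: rhs = 11, matching y values: none (0 points).
  x = 1: rhs = 14, matching y values: none (0 points).
  x = 2: rhs = 6, matching y values: none (0 points).
  x = 3: rhs = 10, matching y values: none (0 points).
  x = 4: rhs = 15, matching y values: 7, 10 (2 points).
  x = 5: rhs = 10, matching y values: none (0 points).
  x = 6: rhs = 1, matching y values: 1, 16 (2 points).
  x = 7: rhs = 11, matching y values: none (0 points).
  x = 8: rhs = 12, matching y values: none (0 points).
  x = 9: rhs = 10, matching y values: none (0 points).
  x = 10: rhs = 11, matching y values: none (0 points).
  x = 11: rhs = 4, matching y values: 2, 15 (2 points).
  x = 12: rhs = 12, matching y values: none (0 points).
  x = 13: rhs = 7, matching y values: none (0 points).
  x = 14: rhs = 12, matching y values: none (0 points).
  x = 15: rhs = 16, matching y values: 4, 13 (2 points).
  x = 16: rhs = 8, matching y values: 5, 12 (2 points).
Total affine count: 10.
Full point count |E(F_17)| = 10 + 1 = 11.
Hasse bound: |11 − (17+1)| = |-7| = 7 ≤ 2√17 ≈ 8.2462 ✓.


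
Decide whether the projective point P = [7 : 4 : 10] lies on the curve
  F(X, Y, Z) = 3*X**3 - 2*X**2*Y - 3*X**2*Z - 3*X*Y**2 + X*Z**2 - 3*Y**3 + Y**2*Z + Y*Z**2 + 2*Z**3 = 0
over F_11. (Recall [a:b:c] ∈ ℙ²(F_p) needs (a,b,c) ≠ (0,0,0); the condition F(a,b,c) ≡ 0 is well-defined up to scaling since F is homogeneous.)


F(7,4,10) ≡ 7 (mod 11); P is NOT on the curve.

Evaluate F(7, 4, 10) term-by-term (mod 11).
  3*X**3 ↦ 3·343·1·1 = 1029
  -2*X**2*Y ↦ -2·49·4·1 = -392
  -3*X**2*Z ↦ -3·49·1·10 = -1470
  -3*X*Y**2 ↦ -3·7·16·1 = -336
  X*Z**2 ↦ 1·7·1·100 = 700
  -3*Y**3 ↦ -3·1·64·1 = -192
  Y**2*Z ↦ 1·1·16·10 = 160
  Y*Z**2 ↦ 1·1·4·100 = 400
  2*Z**3 ↦ 2·1·1·1000 = 2000
Sum: F(7, 4, 10) = (1029) + (-392) + (-1470) + (-336) + (700) + (-192) + (160) + (400) + (2000) = 1899.
Reducing mod 11: 1899 ≡ 7 (mod 11).
Since F(a, b, c) ≡ 7 ≠ 0 (mod 11), P does NOT lie on the curve.


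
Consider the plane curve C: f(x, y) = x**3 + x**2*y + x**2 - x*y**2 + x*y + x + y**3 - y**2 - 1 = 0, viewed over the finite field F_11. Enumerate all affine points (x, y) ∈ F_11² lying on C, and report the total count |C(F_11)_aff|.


Affine F_11-points: {(0, 5), (4, 1), (5, 0), (5, 2), (5, 4), (6, 6), (8, 0), (10, 7)}; count = 8.

For each of the 121 pairs (x, y) ∈ F_11², evaluate f(x, y) mod 11. Record the zeros.
  x = 0: [0↦10, 1↦10, 2↦3, 3↦6, 4↦3, 5↦0, 6↦3, 7↦7, 8↦7, 9↦9, 10↦8]  zeros at y ∈ {5}
  x = 1: [0↦2, 1↦3, 2↦6, 3↦6, 4↦9, 5↦10, 6↦4, 7↦8, 8↦6, 9↦4, 10↦8]  zeros at y ∈ ∅
  x = 2: [0↦2, 1↦6, 2↦10, 3↦9, 4↦9, 5↦5, 6↦3, 7↦9, 8↦7, 9↦3, 10↦3]  zeros at y ∈ ∅
  x = 3: [0↦5, 1↦3, 2↦10, 3↦10, 4↦9, 5↦2, 6↦6, 7↦5, 8↦5, 9↦1, 10↦10]  zeros at y ∈ ∅
  x = 4: [0↦6, 1↦0, 2↦1, 3↦4, 4↦4, 5↦7, 6↦8, 7↦2, 8↦6, 9↦4, 10↦2]  zeros at y ∈ {1}
  x = 5: [0↦0, 1↦3, 2↦0, 3↦8, 4↦0, 5↦4, 6↦4, 7↦6, 8↦5, 9↦7, 10↦7]  zeros at y ∈ {0, 2, 4}
  x = 6: [0↦4, 1↦7, 2↦2, 3↦6, 4↦3, 5↦10, 6↦0, 7↦1, 8↦8, 9↦5, 10↦9]  zeros at y ∈ {6}
  x = 7: [0↦2, 1↦7, 2↦2, 3↦4, 4↦8, 5↦9, 6↦2, 7↦4, 8↦10, 9↦4, 10↦3]  zeros at y ∈ ∅
  x = 8: [0↦0, 1↦9, 2↦6, 3↦8, 4↦10, 5↦7, 6↦5, 7↦10, 8↦6, 9↦10, 10↦6]  zeros at y ∈ {0}
  x = 9: [0↦4, 1↦8, 2↦9, 3↦2, 4↦4, 5↦10, 6↦4, 7↦3, 8↦2, 9↦7, 10↦2]  zeros at y ∈ ∅
  x = 10: [0↦9, 1↦10, 2↦6, 3↦3, 4↦7, 5↦2, 6↦5, 7↦0, 8↦4, 9↦1, 10↦8]  zeros at y ∈ {7}
Collecting zeros: affine points = {(0, 5), (4, 1), (5, 0), (5, 2), (5, 4), (6, 6), (8, 0), (10, 7)}.
Total count |C(F_11)_aff| = 8.


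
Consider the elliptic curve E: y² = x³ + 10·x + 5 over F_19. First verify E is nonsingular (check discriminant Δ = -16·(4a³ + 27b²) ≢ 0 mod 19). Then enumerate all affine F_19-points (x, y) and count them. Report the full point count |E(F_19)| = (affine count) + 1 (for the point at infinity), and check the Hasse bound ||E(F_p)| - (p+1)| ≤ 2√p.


Affine points = {(0, 9), (0, 10), (1, 4), (1, 15), (3, 9), (3, 10), (5, 3), (5, 16), (7, 0), (9, 8), (9, 11), (14, 1), (14, 18), (16, 9), (16, 10)}; affine count = 15; |E(F_19)| = 16.

Discriminant check: Δ ∝ 4a³ + 27b² = 4·10³ + 27·5² = 4·1000 + 27·25 ≡ 1 (mod 19). Nonzero ⇒ E is nonsingular.
For each x ∈ F_19, compute rhs = x³ + 10·x + 5 mod 19, then count y ∈ F_19 with y² ≡ rhs.
  x = 0: rhs = 5, matching y values: 9, 10 (2 points).
  x = 1: rhs = 16, matching y values: 4, 15 (2 points).
  x = 2: rhs = 14, matching y values: none (0 points).
  x = 3: rhs = 5, matching y values: 9, 10 (2 points).
  x = 4: rhs = 14, matching y values: none (0 points).
  x = 5: rhs = 9, matching y values: 3, 16 (2 points).
  x = 6: rhs = 15, matching y values: none (0 points).
  x = 7: rhs = 0, matching y values: 0 (1 points).
  x = 8: rhs = 8, matching y values: none (0 points).
  x = 9: rhs = 7, matching y values: 8, 11 (2 points).
  x = 10: rhs = 3, matching y values: none (0 points).
  x = 11: rhs = 2, matching y values: none (0 points).
  x = 12: rhs = 10, matching y values: none (0 points).
  x = 13: rhs = 14, matching y values: none (0 points).
  x = 14: rhs = 1, matching y values: 1, 18 (2 points).
  x = 15: rhs = 15, matching y values: none (0 points).
  x = 16: rhs = 5, matching y values: 9, 10 (2 points).
  x = 17: rhs = 15, matching y values: none (0 points).
  x = 18: rhs = 13, matching y values: none (0 points).
Total affine count: 15.
Full point count |E(F_19)| = 15 + 1 = 16.
Hasse bound: |16 − (19+1)| = |-4| = 4 ≤ 2√19 ≈ 8.7178 ✓.


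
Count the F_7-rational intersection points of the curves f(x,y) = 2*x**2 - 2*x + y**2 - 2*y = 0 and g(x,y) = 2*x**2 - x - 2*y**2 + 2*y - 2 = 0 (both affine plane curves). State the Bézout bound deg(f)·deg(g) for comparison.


Common zeros: {(2, 6)}; count = 1; Bézout bound = 4.

deg(f) = 2, deg(g) = 2, so Bézout bound = 4.
Scan x ∈ F_7. For each x, list the y ∈ F_7 with f(x, y) ≡ 0 and those with g(x, y) ≡ 0 (mod 7); the common zeros in that column are the intersection.
  x = 0: f ≡ 0 at y ∈ {0, 2}; g ≡ 0 at y ∈ {3, 5}; common: ∅.
  x = 1: f ≡ 0 at y ∈ {0, 2}; g ≡ 0 at y ∈ ∅; common: ∅.
  x = 2: f ≡ 0 at y ∈ {3, 6}; g ≡ 0 at y ∈ {2, 6}; common: {6}.
  x = 3: f ≡ 0 at y ∈ ∅; g ≡ 0 at y ∈ ∅; common: ∅.
  x = 4: f ≡ 0 at y ∈ ∅; g ≡ 0 at y ∈ {3, 5}; common: ∅.
  x = 5: f ≡ 0 at y ∈ ∅; g ≡ 0 at y ∈ ∅; common: ∅.
  x = 6: f ≡ 0 at y ∈ {3, 6}; g ≡ 0 at y ∈ ∅; common: ∅.
Collecting: common zeros = {(2, 6)}, so the count is 1.
Comparison with the Bézout bound: 1 ≤ 4 = deg(f)·deg(g), as expected for curves with no common component (the affine F_7-count falls short of the bound because intersections may lie at infinity, over extension fields, or carry multiplicity).


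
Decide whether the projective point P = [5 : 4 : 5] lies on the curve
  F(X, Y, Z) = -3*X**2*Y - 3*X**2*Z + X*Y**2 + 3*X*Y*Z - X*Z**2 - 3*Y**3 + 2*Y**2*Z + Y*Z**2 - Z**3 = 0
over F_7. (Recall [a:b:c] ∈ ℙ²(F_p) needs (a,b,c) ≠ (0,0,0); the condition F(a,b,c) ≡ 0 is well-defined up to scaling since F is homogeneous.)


F(5,4,5) ≡ 6 (mod 7); P is NOT on the curve.

Evaluate F(5, 4, 5) term-by-term (mod 7).
  -3*X**2*Y ↦ -3·25·4·1 = -300
  -3*X**2*Z ↦ -3·25·1·5 = -375
  X*Y**2 ↦ 1·5·16·1 = 80
  3*X*Y*Z ↦ 3·5·4·5 = 300
  -X*Z**2 ↦ -1·5·1·25 = -125
  -3*Y**3 ↦ -3·1·64·1 = -192
  2*Y**2*Z ↦ 2·1·16·5 = 160
  Y*Z**2 ↦ 1·1·4·25 = 100
  -Z**3 ↦ -1·1·1·125 = -125
Sum: F(5, 4, 5) = (-300) + (-375) + (80) + (300) + (-125) + (-192) + (160) + (100) + (-125) = -477.
Reducing mod 7: -477 ≡ 6 (mod 7).
Since F(a, b, c) ≡ 6 ≠ 0 (mod 7), P does NOT lie on the curve.


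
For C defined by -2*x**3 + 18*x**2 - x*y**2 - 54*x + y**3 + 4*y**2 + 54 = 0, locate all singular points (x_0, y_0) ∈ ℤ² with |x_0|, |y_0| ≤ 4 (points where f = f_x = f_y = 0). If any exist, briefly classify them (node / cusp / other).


Singular points: {(3, 0)}; classification: cusp.

Compute partial derivatives:
  f_x = -6*x**2 + 36*x - y**2 - 54.
  f_y = -2*x*y + 3*y**2 + 8*y.
Scan x_0 ∈ {−4, ..., 4}. For each x_0, f_y(x_0, y) is a polynomial in y; find its integer roots y ∈ {−4, ..., 4}, then test f_x and f at those candidates.
  x = -4: f_y(-4, y) = 3*y**2 + 16*y; vanishes at y ∈ {0}. (-4, 0): f_x = -294 ≠ 0.
  x = -3: f_y(-3, y) = 3*y**2 + 14*y; vanishes at y ∈ {0}. (-3, 0): f_x = -216 ≠ 0.
  x = -2: f_y(-2, y) = 3*y**2 + 12*y; vanishes at y ∈ {-4, 0}. (-2, -4): f_x = -166 ≠ 0; (-2, 0): f_x = -150 ≠ 0.
  x = -1: f_y(-1, y) = 3*y**2 + 10*y; vanishes at y ∈ {0}. (-1, 0): f_x = -96 ≠ 0.
  x = 0: f_y(0, y) = 3*y**2 + 8*y; vanishes at y ∈ {0}. (0, 0): f_x = -54 ≠ 0.
  x = 1: f_y(1, y) = 3*y**2 + 6*y; vanishes at y ∈ {-2, 0}. (1, -2): f_x = -28 ≠ 0; (1, 0): f_x = -24 ≠ 0.
  x = 2: f_y(2, y) = 3*y**2 + 4*y; vanishes at y ∈ {0}. (2, 0): f_x = -6 ≠ 0.
  x = 3: f_y(3, y) = 3*y**2 + 2*y; vanishes at y ∈ {0}. (3, 0): f_x = 0, f = 0 — SINGULAR.
  x = 4: f_y(4, y) = 3*y**2; vanishes at y ∈ {0}. (4, 0): f_x = -6 ≠ 0.
Only singular point on the grid: (3, 0).
Classify: substitute x = 3 + u, y = 0 + v and expand: f = -2*u**3 - u*v**2 + v**3 + v**2.
No constant or linear terms (consistent with a singular point). Quadratic part: v**2. Cubic part: -2*u**3 - u*v**2 + v**3.
The quadratic part v**2 is a perfect square, so there is a single (double) tangent line v = 0, i.e. y = 0. Restricting the cubic part to that line (v = 0) leaves -2*u**3 ≠ 0, so f is not divisible by v and the branch is v² ≈ 2*u**3 to lowest order — this is a cusp.
Classification: cusp.


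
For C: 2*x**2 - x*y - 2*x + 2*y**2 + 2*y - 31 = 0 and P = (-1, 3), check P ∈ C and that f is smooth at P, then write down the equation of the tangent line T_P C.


Tangent line at P: -9*x + 15*y - 54 = 0.

Step 1: f(-1, 3) = 0, so P lies on C.
Step 2: partial derivatives
  f_x(x, y) = 4*x - y - 2, f_y(x, y) = -x + 4*y + 2.
  f_x(P) = -9, f_y(P) = 15 (gradient nonzero, so P is smooth).
Step 3: tangent line at P: -9·(x − -1) + 15·(y − 3) = 0.
Expanding: -9*x + 15*y - 54 = 0.


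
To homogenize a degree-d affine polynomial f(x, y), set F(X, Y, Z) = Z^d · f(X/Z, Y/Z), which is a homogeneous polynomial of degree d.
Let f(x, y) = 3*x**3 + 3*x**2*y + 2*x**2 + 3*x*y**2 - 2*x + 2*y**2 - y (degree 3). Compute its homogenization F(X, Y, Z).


F(X, Y, Z) = 3*X**3 + 3*X**2*Y + 2*X**2*Z + 3*X*Y**2 - 2*X*Z**2 + 2*Y**2*Z - Y*Z**2

deg(f) = 3.
Substitute x = X/Z, y = Y/Z into f, then multiply by Z^3.
  monomial 3·x^3·y^0 ↦ 3·X^3·Y^0·Z^0.
  monomial 3·x^2·y^1 ↦ 3·X^2·Y^1·Z^0.
  monomial 2·x^2·y^0 ↦ 2·X^2·Y^0·Z^1.
  monomial 3·x^1·y^2 ↦ 3·X^1·Y^2·Z^0.
  monomial -2·x^1·y^0 ↦ -2·X^1·Y^0·Z^2.
  monomial 2·x^0·y^2 ↦ 2·X^0·Y^2·Z^1.
  monomial -1·x^0·y^1 ↦ -1·X^0·Y^1·Z^2.
Collecting: F(X, Y, Z) = 3*X**3 + 3*X**2*Y + 2*X**2*Z + 3*X*Y**2 - 2*X*Z**2 + 2*Y**2*Z - Y*Z**2.


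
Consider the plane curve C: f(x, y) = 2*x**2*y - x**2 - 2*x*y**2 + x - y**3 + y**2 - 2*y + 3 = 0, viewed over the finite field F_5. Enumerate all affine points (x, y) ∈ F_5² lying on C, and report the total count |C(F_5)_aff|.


Affine F_5-points: {(0, 2), (2, 3), (4, 2), (4, 4)}; count = 4.

For each of the 25 pairs (x, y) ∈ F_5², evaluate f(x, y) mod 5. Record the zeros.
  x = 0: [0↦3, 1↦1, 2↦0, 3↦4, 4↦2]  zeros at y ∈ {2}
  x = 1: [0↦3, 1↦1, 2↦1, 3↦2, 4↦3]  zeros at y ∈ ∅
  x = 2: [0↦1, 1↦3, 2↦3, 3↦0, 4↦3]  zeros at y ∈ {3}
  x = 3: [0↦2, 1↦2, 2↦1, 3↦3, 4↦2]  zeros at y ∈ ∅
  x = 4: [0↦1, 1↦3, 2↦0, 3↦1, 4↦0]  zeros at y ∈ {2, 4}
Collecting zeros: affine points = {(0, 2), (2, 3), (4, 2), (4, 4)}.
Total count |C(F_5)_aff| = 4.


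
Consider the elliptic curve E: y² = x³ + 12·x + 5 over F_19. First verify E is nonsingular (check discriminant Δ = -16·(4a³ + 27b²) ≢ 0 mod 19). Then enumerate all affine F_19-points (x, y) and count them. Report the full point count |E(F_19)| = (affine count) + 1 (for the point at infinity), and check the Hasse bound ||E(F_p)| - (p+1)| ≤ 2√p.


Affine points = {(0, 9), (0, 10), (3, 7), (3, 12), (5, 0), (8, 9), (8, 10), (9, 5), (9, 14), (10, 2), (10, 17), (11, 9), (11, 10), (15, 8), (15, 11), (17, 7), (17, 12), (18, 7), (18, 12)}; affine count = 19; |E(F_19)| = 20.

Discriminant check: Δ ∝ 4a³ + 27b² = 4·12³ + 27·5² = 4·1728 + 27·25 ≡ 6 (mod 19). Nonzero ⇒ E is nonsingular.
For each x ∈ F_19, compute rhs = x³ + 12·x + 5 mod 19, then count y ∈ F_19 with y² ≡ rhs.
  x = 0: rhs = 5, matching y values: 9, 10 (2 points).
  x = 1: rhs = 18, matching y values: none (0 points).
  x = 2: rhs = 18, matching y values: none (0 points).
  x = 3: rhs = 11, matching y values: 7, 12 (2 points).
  x = 4: rhs = 3, matching y values: none (0 points).
  x = 5: rhs = 0, matching y values: 0 (1 points).
  x = 6: rhs = 8, matching y values: none (0 points).
  x = 7: rhs = 14, matching y values: none (0 points).
  x = 8: rhs = 5, matching y values: 9, 10 (2 points).
  x = 9: rhs = 6, matching y values: 5, 14 (2 points).
  x = 10: rhs = 4, matching y values: 2, 17 (2 points).
  x = 11: rhs = 5, matching y values: 9, 10 (2 points).
  x = 12: rhs = 15, matching y values: none (0 points).
  x = 13: rhs = 2, matching y values: none (0 points).
  x = 14: rhs = 10, matching y values: none (0 points).
  x = 15: rhs = 7, matching y values: 8, 11 (2 points).
  x = 16: rhs = 18, matching y values: none (0 points).
  x = 17: rhs = 11, matching y values: 7, 12 (2 points).
  x = 18: rhs = 11, matching y values: 7, 12 (2 points).
Total affine count: 19.
Full point count |E(F_19)| = 19 + 1 = 20.
Hasse bound: |20 − (19+1)| = |0| = 0 ≤ 2√19 ≈ 8.7178 ✓.


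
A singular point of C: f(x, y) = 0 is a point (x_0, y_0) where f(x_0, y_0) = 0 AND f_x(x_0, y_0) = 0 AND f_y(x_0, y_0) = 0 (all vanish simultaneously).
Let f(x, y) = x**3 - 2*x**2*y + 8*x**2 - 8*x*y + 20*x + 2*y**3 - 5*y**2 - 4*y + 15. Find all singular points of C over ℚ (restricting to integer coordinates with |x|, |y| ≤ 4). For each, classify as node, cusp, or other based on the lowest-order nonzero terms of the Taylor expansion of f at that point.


Singular points: {(-2, 1)}; classification: cusp.

Compute partial derivatives:
  f_x = 3*x**2 - 4*x*y + 16*x - 8*y + 20.
  f_y = -2*x**2 - 8*x + 6*y**2 - 10*y - 4.
Scan x_0 ∈ {−4, ..., 4}. For each x_0, f_y(x_0, y) is a polynomial in y; find its integer roots y ∈ {−4, ..., 4}, then test f_x and f at those candidates.
  x = -4: f_y(-4, y) = 6*y**2 - 10*y - 4; vanishes at y ∈ {2}. (-4, 2): f_x = 20 ≠ 0.
  x = -3: f_y(-3, y) = 6*y**2 - 10*y + 2; no integer root y with |y| ≤ 4.
  x = -2: f_y(-2, y) = 6*y**2 - 10*y + 4; vanishes at y ∈ {1}. (-2, 1): f_x = 0, f = 0 — SINGULAR.
  x = -1: f_y(-1, y) = 6*y**2 - 10*y + 2; no integer root y with |y| ≤ 4.
  x = 0: f_y(0, y) = 6*y**2 - 10*y - 4; vanishes at y ∈ {2}. (0, 2): f_x = 4 ≠ 0.
  x = 1: f_y(1, y) = 6*y**2 - 10*y - 14; no integer root y with |y| ≤ 4.
  x = 2: f_y(2, y) = 6*y**2 - 10*y - 28; no integer root y with |y| ≤ 4.
  x = 3: f_y(3, y) = 6*y**2 - 10*y - 46; no integer root y with |y| ≤ 4.
  x = 4: f_y(4, y) = 6*y**2 - 10*y - 68; no integer root y with |y| ≤ 4.
Only singular point on the grid: (-2, 1).
Classify: substitute x = -2 + u, y = 1 + v and expand: f = u**3 - 2*u**2*v + 2*v**3 + v**2.
No constant or linear terms (consistent with a singular point). Quadratic part: v**2. Cubic part: u**3 - 2*u**2*v + 2*v**3.
The quadratic part v**2 is a perfect square, so there is a single (double) tangent line v = 0, i.e. y = 1. Restricting the cubic part to that line (v = 0) leaves u**3 ≠ 0, so f is not divisible by v and the branch is v² ≈ -u**3 to lowest order — this is a cusp.
Classification: cusp.


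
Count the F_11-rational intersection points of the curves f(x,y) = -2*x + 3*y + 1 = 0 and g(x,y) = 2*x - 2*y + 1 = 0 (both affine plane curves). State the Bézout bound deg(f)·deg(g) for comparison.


Common zeros: {(3, 9)}; count = 1; Bézout bound = 1.

deg(f) = 1, deg(g) = 1, so Bézout bound = 1.
Scan x ∈ F_11. For each x, list the y ∈ F_11 with f(x, y) ≡ 0 and those with g(x, y) ≡ 0 (mod 11); the common zeros in that column are the intersection.
  x = 0: f ≡ 0 at y ∈ {7}; g ≡ 0 at y ∈ {6}; common: ∅.
  x = 1: f ≡ 0 at y ∈ {4}; g ≡ 0 at y ∈ {7}; common: ∅.
  x = 2: f ≡ 0 at y ∈ {1}; g ≡ 0 at y ∈ {8}; common: ∅.
  x = 3: f ≡ 0 at y ∈ {9}; g ≡ 0 at y ∈ {9}; common: {9}.
  x = 4: f ≡ 0 at y ∈ {6}; g ≡ 0 at y ∈ {10}; common: ∅.
  x = 5: f ≡ 0 at y ∈ {3}; g ≡ 0 at y ∈ {0}; common: ∅.
  x = 6: f ≡ 0 at y ∈ {0}; g ≡ 0 at y ∈ {1}; common: ∅.
  x = 7: f ≡ 0 at y ∈ {8}; g ≡ 0 at y ∈ {2}; common: ∅.
  x = 8: f ≡ 0 at y ∈ {5}; g ≡ 0 at y ∈ {3}; common: ∅.
  x = 9: f ≡ 0 at y ∈ {2}; g ≡ 0 at y ∈ {4}; common: ∅.
  x = 10: f ≡ 0 at y ∈ {10}; g ≡ 0 at y ∈ {5}; common: ∅.
Collecting: common zeros = {(3, 9)}, so the count is 1.
Comparison with the Bézout bound: 1 ≤ 1 = deg(f)·deg(g), as expected for curves with no common component (the bound is attained).
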